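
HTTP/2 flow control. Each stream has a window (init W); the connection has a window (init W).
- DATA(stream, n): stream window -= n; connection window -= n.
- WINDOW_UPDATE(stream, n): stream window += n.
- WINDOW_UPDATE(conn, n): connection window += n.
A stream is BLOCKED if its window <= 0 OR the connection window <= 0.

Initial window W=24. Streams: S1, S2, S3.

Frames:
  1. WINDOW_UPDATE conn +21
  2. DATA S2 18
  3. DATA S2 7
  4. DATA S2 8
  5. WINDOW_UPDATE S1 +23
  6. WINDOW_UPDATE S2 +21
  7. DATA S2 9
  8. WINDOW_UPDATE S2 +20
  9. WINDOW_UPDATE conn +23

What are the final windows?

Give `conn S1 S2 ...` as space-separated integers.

Op 1: conn=45 S1=24 S2=24 S3=24 blocked=[]
Op 2: conn=27 S1=24 S2=6 S3=24 blocked=[]
Op 3: conn=20 S1=24 S2=-1 S3=24 blocked=[2]
Op 4: conn=12 S1=24 S2=-9 S3=24 blocked=[2]
Op 5: conn=12 S1=47 S2=-9 S3=24 blocked=[2]
Op 6: conn=12 S1=47 S2=12 S3=24 blocked=[]
Op 7: conn=3 S1=47 S2=3 S3=24 blocked=[]
Op 8: conn=3 S1=47 S2=23 S3=24 blocked=[]
Op 9: conn=26 S1=47 S2=23 S3=24 blocked=[]

Answer: 26 47 23 24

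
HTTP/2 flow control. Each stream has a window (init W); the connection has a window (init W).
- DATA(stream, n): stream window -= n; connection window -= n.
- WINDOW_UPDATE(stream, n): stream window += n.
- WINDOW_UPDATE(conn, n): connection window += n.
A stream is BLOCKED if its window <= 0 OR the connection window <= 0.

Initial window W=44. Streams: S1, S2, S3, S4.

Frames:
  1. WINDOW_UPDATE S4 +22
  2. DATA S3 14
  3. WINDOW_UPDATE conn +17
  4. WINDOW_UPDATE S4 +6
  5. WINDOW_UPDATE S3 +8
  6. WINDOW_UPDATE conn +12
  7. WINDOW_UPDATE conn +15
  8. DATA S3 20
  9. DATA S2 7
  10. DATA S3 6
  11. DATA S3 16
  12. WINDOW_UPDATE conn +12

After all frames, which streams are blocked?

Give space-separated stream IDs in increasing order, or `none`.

Op 1: conn=44 S1=44 S2=44 S3=44 S4=66 blocked=[]
Op 2: conn=30 S1=44 S2=44 S3=30 S4=66 blocked=[]
Op 3: conn=47 S1=44 S2=44 S3=30 S4=66 blocked=[]
Op 4: conn=47 S1=44 S2=44 S3=30 S4=72 blocked=[]
Op 5: conn=47 S1=44 S2=44 S3=38 S4=72 blocked=[]
Op 6: conn=59 S1=44 S2=44 S3=38 S4=72 blocked=[]
Op 7: conn=74 S1=44 S2=44 S3=38 S4=72 blocked=[]
Op 8: conn=54 S1=44 S2=44 S3=18 S4=72 blocked=[]
Op 9: conn=47 S1=44 S2=37 S3=18 S4=72 blocked=[]
Op 10: conn=41 S1=44 S2=37 S3=12 S4=72 blocked=[]
Op 11: conn=25 S1=44 S2=37 S3=-4 S4=72 blocked=[3]
Op 12: conn=37 S1=44 S2=37 S3=-4 S4=72 blocked=[3]

Answer: S3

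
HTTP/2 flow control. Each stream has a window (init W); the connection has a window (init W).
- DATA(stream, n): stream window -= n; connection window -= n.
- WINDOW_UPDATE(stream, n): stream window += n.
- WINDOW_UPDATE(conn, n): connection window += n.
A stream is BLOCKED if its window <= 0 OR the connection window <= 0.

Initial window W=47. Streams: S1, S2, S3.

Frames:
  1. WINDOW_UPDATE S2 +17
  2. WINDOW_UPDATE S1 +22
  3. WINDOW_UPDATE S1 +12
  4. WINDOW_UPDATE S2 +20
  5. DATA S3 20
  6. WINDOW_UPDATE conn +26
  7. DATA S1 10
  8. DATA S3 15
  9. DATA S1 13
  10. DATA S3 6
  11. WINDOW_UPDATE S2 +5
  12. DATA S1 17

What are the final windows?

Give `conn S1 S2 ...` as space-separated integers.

Op 1: conn=47 S1=47 S2=64 S3=47 blocked=[]
Op 2: conn=47 S1=69 S2=64 S3=47 blocked=[]
Op 3: conn=47 S1=81 S2=64 S3=47 blocked=[]
Op 4: conn=47 S1=81 S2=84 S3=47 blocked=[]
Op 5: conn=27 S1=81 S2=84 S3=27 blocked=[]
Op 6: conn=53 S1=81 S2=84 S3=27 blocked=[]
Op 7: conn=43 S1=71 S2=84 S3=27 blocked=[]
Op 8: conn=28 S1=71 S2=84 S3=12 blocked=[]
Op 9: conn=15 S1=58 S2=84 S3=12 blocked=[]
Op 10: conn=9 S1=58 S2=84 S3=6 blocked=[]
Op 11: conn=9 S1=58 S2=89 S3=6 blocked=[]
Op 12: conn=-8 S1=41 S2=89 S3=6 blocked=[1, 2, 3]

Answer: -8 41 89 6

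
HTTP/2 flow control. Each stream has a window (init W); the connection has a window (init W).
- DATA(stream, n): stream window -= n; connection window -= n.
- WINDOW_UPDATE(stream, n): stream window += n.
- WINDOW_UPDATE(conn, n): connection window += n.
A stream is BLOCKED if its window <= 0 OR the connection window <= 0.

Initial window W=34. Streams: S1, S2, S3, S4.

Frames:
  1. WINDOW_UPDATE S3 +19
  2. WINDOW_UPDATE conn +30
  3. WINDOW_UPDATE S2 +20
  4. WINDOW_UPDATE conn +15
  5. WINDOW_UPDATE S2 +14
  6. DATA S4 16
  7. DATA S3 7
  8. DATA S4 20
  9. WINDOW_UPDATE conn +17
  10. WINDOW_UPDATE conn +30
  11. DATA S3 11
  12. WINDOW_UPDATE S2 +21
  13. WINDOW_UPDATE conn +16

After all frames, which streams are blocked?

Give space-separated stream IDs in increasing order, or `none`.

Op 1: conn=34 S1=34 S2=34 S3=53 S4=34 blocked=[]
Op 2: conn=64 S1=34 S2=34 S3=53 S4=34 blocked=[]
Op 3: conn=64 S1=34 S2=54 S3=53 S4=34 blocked=[]
Op 4: conn=79 S1=34 S2=54 S3=53 S4=34 blocked=[]
Op 5: conn=79 S1=34 S2=68 S3=53 S4=34 blocked=[]
Op 6: conn=63 S1=34 S2=68 S3=53 S4=18 blocked=[]
Op 7: conn=56 S1=34 S2=68 S3=46 S4=18 blocked=[]
Op 8: conn=36 S1=34 S2=68 S3=46 S4=-2 blocked=[4]
Op 9: conn=53 S1=34 S2=68 S3=46 S4=-2 blocked=[4]
Op 10: conn=83 S1=34 S2=68 S3=46 S4=-2 blocked=[4]
Op 11: conn=72 S1=34 S2=68 S3=35 S4=-2 blocked=[4]
Op 12: conn=72 S1=34 S2=89 S3=35 S4=-2 blocked=[4]
Op 13: conn=88 S1=34 S2=89 S3=35 S4=-2 blocked=[4]

Answer: S4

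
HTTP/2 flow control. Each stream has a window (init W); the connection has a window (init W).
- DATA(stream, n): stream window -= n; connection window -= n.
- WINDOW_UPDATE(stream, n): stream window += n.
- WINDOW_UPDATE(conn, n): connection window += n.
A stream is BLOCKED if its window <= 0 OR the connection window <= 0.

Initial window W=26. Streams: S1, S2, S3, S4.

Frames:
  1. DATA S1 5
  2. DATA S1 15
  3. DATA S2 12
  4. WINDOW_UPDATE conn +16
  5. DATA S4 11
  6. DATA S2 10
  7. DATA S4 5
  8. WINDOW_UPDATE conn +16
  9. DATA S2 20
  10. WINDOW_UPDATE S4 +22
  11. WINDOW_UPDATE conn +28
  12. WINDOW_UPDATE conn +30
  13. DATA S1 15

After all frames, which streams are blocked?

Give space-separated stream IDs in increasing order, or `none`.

Op 1: conn=21 S1=21 S2=26 S3=26 S4=26 blocked=[]
Op 2: conn=6 S1=6 S2=26 S3=26 S4=26 blocked=[]
Op 3: conn=-6 S1=6 S2=14 S3=26 S4=26 blocked=[1, 2, 3, 4]
Op 4: conn=10 S1=6 S2=14 S3=26 S4=26 blocked=[]
Op 5: conn=-1 S1=6 S2=14 S3=26 S4=15 blocked=[1, 2, 3, 4]
Op 6: conn=-11 S1=6 S2=4 S3=26 S4=15 blocked=[1, 2, 3, 4]
Op 7: conn=-16 S1=6 S2=4 S3=26 S4=10 blocked=[1, 2, 3, 4]
Op 8: conn=0 S1=6 S2=4 S3=26 S4=10 blocked=[1, 2, 3, 4]
Op 9: conn=-20 S1=6 S2=-16 S3=26 S4=10 blocked=[1, 2, 3, 4]
Op 10: conn=-20 S1=6 S2=-16 S3=26 S4=32 blocked=[1, 2, 3, 4]
Op 11: conn=8 S1=6 S2=-16 S3=26 S4=32 blocked=[2]
Op 12: conn=38 S1=6 S2=-16 S3=26 S4=32 blocked=[2]
Op 13: conn=23 S1=-9 S2=-16 S3=26 S4=32 blocked=[1, 2]

Answer: S1 S2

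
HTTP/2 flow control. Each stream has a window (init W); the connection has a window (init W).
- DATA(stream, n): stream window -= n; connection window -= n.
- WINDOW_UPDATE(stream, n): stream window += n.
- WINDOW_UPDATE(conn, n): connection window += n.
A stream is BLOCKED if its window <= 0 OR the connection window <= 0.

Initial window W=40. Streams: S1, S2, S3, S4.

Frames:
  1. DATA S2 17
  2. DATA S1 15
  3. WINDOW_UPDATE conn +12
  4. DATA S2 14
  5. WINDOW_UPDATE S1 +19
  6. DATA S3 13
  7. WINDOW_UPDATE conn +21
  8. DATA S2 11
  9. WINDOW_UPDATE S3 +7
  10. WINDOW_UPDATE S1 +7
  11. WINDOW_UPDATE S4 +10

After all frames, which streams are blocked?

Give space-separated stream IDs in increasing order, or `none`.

Op 1: conn=23 S1=40 S2=23 S3=40 S4=40 blocked=[]
Op 2: conn=8 S1=25 S2=23 S3=40 S4=40 blocked=[]
Op 3: conn=20 S1=25 S2=23 S3=40 S4=40 blocked=[]
Op 4: conn=6 S1=25 S2=9 S3=40 S4=40 blocked=[]
Op 5: conn=6 S1=44 S2=9 S3=40 S4=40 blocked=[]
Op 6: conn=-7 S1=44 S2=9 S3=27 S4=40 blocked=[1, 2, 3, 4]
Op 7: conn=14 S1=44 S2=9 S3=27 S4=40 blocked=[]
Op 8: conn=3 S1=44 S2=-2 S3=27 S4=40 blocked=[2]
Op 9: conn=3 S1=44 S2=-2 S3=34 S4=40 blocked=[2]
Op 10: conn=3 S1=51 S2=-2 S3=34 S4=40 blocked=[2]
Op 11: conn=3 S1=51 S2=-2 S3=34 S4=50 blocked=[2]

Answer: S2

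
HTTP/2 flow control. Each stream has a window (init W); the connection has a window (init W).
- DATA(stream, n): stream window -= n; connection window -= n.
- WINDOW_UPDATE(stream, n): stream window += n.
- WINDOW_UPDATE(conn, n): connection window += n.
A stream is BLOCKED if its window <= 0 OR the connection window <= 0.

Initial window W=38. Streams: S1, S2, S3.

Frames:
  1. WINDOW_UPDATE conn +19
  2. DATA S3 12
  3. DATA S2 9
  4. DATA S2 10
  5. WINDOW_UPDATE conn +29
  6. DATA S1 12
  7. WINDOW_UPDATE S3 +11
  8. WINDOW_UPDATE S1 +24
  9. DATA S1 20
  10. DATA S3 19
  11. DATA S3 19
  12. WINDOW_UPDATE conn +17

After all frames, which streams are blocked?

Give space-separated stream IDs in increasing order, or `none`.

Answer: S3

Derivation:
Op 1: conn=57 S1=38 S2=38 S3=38 blocked=[]
Op 2: conn=45 S1=38 S2=38 S3=26 blocked=[]
Op 3: conn=36 S1=38 S2=29 S3=26 blocked=[]
Op 4: conn=26 S1=38 S2=19 S3=26 blocked=[]
Op 5: conn=55 S1=38 S2=19 S3=26 blocked=[]
Op 6: conn=43 S1=26 S2=19 S3=26 blocked=[]
Op 7: conn=43 S1=26 S2=19 S3=37 blocked=[]
Op 8: conn=43 S1=50 S2=19 S3=37 blocked=[]
Op 9: conn=23 S1=30 S2=19 S3=37 blocked=[]
Op 10: conn=4 S1=30 S2=19 S3=18 blocked=[]
Op 11: conn=-15 S1=30 S2=19 S3=-1 blocked=[1, 2, 3]
Op 12: conn=2 S1=30 S2=19 S3=-1 blocked=[3]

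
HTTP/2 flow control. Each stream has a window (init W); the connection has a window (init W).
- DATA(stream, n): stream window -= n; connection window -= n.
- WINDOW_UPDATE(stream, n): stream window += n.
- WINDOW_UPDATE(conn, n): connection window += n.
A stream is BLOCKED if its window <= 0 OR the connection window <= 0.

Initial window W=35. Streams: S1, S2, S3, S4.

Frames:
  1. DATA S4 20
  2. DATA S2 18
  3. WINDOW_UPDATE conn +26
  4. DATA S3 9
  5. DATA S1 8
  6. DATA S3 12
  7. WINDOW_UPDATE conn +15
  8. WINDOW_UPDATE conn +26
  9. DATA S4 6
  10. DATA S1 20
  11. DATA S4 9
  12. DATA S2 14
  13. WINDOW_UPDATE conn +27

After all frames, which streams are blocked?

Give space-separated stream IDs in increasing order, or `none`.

Op 1: conn=15 S1=35 S2=35 S3=35 S4=15 blocked=[]
Op 2: conn=-3 S1=35 S2=17 S3=35 S4=15 blocked=[1, 2, 3, 4]
Op 3: conn=23 S1=35 S2=17 S3=35 S4=15 blocked=[]
Op 4: conn=14 S1=35 S2=17 S3=26 S4=15 blocked=[]
Op 5: conn=6 S1=27 S2=17 S3=26 S4=15 blocked=[]
Op 6: conn=-6 S1=27 S2=17 S3=14 S4=15 blocked=[1, 2, 3, 4]
Op 7: conn=9 S1=27 S2=17 S3=14 S4=15 blocked=[]
Op 8: conn=35 S1=27 S2=17 S3=14 S4=15 blocked=[]
Op 9: conn=29 S1=27 S2=17 S3=14 S4=9 blocked=[]
Op 10: conn=9 S1=7 S2=17 S3=14 S4=9 blocked=[]
Op 11: conn=0 S1=7 S2=17 S3=14 S4=0 blocked=[1, 2, 3, 4]
Op 12: conn=-14 S1=7 S2=3 S3=14 S4=0 blocked=[1, 2, 3, 4]
Op 13: conn=13 S1=7 S2=3 S3=14 S4=0 blocked=[4]

Answer: S4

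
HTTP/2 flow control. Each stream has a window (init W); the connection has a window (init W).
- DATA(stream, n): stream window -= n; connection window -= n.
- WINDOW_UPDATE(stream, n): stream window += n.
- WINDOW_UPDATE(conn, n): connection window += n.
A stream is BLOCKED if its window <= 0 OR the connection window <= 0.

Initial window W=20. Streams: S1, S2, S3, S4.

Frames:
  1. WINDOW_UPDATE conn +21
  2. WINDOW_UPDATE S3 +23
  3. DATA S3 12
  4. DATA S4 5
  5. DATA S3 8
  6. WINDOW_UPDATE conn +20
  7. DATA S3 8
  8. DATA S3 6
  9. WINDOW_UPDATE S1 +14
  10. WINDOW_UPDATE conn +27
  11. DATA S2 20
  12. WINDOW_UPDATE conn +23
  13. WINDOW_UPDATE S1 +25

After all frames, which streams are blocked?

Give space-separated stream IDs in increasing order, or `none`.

Answer: S2

Derivation:
Op 1: conn=41 S1=20 S2=20 S3=20 S4=20 blocked=[]
Op 2: conn=41 S1=20 S2=20 S3=43 S4=20 blocked=[]
Op 3: conn=29 S1=20 S2=20 S3=31 S4=20 blocked=[]
Op 4: conn=24 S1=20 S2=20 S3=31 S4=15 blocked=[]
Op 5: conn=16 S1=20 S2=20 S3=23 S4=15 blocked=[]
Op 6: conn=36 S1=20 S2=20 S3=23 S4=15 blocked=[]
Op 7: conn=28 S1=20 S2=20 S3=15 S4=15 blocked=[]
Op 8: conn=22 S1=20 S2=20 S3=9 S4=15 blocked=[]
Op 9: conn=22 S1=34 S2=20 S3=9 S4=15 blocked=[]
Op 10: conn=49 S1=34 S2=20 S3=9 S4=15 blocked=[]
Op 11: conn=29 S1=34 S2=0 S3=9 S4=15 blocked=[2]
Op 12: conn=52 S1=34 S2=0 S3=9 S4=15 blocked=[2]
Op 13: conn=52 S1=59 S2=0 S3=9 S4=15 blocked=[2]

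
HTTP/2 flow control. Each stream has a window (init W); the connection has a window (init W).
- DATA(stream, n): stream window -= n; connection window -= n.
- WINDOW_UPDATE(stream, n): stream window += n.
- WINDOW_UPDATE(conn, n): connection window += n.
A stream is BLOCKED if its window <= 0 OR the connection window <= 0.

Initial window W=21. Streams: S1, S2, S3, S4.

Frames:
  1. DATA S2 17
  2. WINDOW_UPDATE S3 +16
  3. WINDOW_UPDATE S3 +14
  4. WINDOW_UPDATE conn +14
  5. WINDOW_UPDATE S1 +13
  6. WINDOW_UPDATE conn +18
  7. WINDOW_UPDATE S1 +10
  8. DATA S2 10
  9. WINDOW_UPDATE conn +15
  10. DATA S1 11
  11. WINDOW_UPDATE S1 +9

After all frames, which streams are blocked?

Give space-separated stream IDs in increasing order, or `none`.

Answer: S2

Derivation:
Op 1: conn=4 S1=21 S2=4 S3=21 S4=21 blocked=[]
Op 2: conn=4 S1=21 S2=4 S3=37 S4=21 blocked=[]
Op 3: conn=4 S1=21 S2=4 S3=51 S4=21 blocked=[]
Op 4: conn=18 S1=21 S2=4 S3=51 S4=21 blocked=[]
Op 5: conn=18 S1=34 S2=4 S3=51 S4=21 blocked=[]
Op 6: conn=36 S1=34 S2=4 S3=51 S4=21 blocked=[]
Op 7: conn=36 S1=44 S2=4 S3=51 S4=21 blocked=[]
Op 8: conn=26 S1=44 S2=-6 S3=51 S4=21 blocked=[2]
Op 9: conn=41 S1=44 S2=-6 S3=51 S4=21 blocked=[2]
Op 10: conn=30 S1=33 S2=-6 S3=51 S4=21 blocked=[2]
Op 11: conn=30 S1=42 S2=-6 S3=51 S4=21 blocked=[2]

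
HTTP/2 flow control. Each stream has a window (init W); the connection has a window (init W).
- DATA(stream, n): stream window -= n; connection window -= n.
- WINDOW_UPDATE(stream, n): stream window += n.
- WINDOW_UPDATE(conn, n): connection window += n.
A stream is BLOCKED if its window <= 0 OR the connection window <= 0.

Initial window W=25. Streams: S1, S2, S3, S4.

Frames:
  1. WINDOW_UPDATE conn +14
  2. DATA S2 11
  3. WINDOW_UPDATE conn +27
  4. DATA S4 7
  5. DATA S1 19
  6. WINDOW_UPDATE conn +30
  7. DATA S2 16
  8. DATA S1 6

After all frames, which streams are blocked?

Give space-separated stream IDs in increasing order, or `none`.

Op 1: conn=39 S1=25 S2=25 S3=25 S4=25 blocked=[]
Op 2: conn=28 S1=25 S2=14 S3=25 S4=25 blocked=[]
Op 3: conn=55 S1=25 S2=14 S3=25 S4=25 blocked=[]
Op 4: conn=48 S1=25 S2=14 S3=25 S4=18 blocked=[]
Op 5: conn=29 S1=6 S2=14 S3=25 S4=18 blocked=[]
Op 6: conn=59 S1=6 S2=14 S3=25 S4=18 blocked=[]
Op 7: conn=43 S1=6 S2=-2 S3=25 S4=18 blocked=[2]
Op 8: conn=37 S1=0 S2=-2 S3=25 S4=18 blocked=[1, 2]

Answer: S1 S2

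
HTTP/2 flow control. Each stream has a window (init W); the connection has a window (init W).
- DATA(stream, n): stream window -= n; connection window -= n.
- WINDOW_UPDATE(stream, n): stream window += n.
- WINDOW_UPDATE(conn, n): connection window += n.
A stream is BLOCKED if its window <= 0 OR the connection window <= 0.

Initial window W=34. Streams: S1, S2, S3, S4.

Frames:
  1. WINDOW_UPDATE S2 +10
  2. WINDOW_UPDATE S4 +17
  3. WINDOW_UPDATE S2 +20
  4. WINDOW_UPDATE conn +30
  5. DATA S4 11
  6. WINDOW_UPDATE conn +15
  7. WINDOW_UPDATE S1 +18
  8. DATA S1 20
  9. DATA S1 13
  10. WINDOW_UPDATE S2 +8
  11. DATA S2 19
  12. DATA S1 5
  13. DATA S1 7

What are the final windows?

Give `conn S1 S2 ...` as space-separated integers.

Op 1: conn=34 S1=34 S2=44 S3=34 S4=34 blocked=[]
Op 2: conn=34 S1=34 S2=44 S3=34 S4=51 blocked=[]
Op 3: conn=34 S1=34 S2=64 S3=34 S4=51 blocked=[]
Op 4: conn=64 S1=34 S2=64 S3=34 S4=51 blocked=[]
Op 5: conn=53 S1=34 S2=64 S3=34 S4=40 blocked=[]
Op 6: conn=68 S1=34 S2=64 S3=34 S4=40 blocked=[]
Op 7: conn=68 S1=52 S2=64 S3=34 S4=40 blocked=[]
Op 8: conn=48 S1=32 S2=64 S3=34 S4=40 blocked=[]
Op 9: conn=35 S1=19 S2=64 S3=34 S4=40 blocked=[]
Op 10: conn=35 S1=19 S2=72 S3=34 S4=40 blocked=[]
Op 11: conn=16 S1=19 S2=53 S3=34 S4=40 blocked=[]
Op 12: conn=11 S1=14 S2=53 S3=34 S4=40 blocked=[]
Op 13: conn=4 S1=7 S2=53 S3=34 S4=40 blocked=[]

Answer: 4 7 53 34 40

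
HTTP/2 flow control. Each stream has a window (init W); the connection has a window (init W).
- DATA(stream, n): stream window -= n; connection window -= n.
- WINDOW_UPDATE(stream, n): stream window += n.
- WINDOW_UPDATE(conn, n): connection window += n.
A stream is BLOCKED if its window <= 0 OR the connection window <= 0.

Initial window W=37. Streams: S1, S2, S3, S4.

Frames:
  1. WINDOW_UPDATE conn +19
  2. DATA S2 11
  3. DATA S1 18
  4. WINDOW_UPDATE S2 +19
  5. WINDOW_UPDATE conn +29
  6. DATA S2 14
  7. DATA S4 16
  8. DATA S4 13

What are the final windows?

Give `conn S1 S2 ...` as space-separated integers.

Answer: 13 19 31 37 8

Derivation:
Op 1: conn=56 S1=37 S2=37 S3=37 S4=37 blocked=[]
Op 2: conn=45 S1=37 S2=26 S3=37 S4=37 blocked=[]
Op 3: conn=27 S1=19 S2=26 S3=37 S4=37 blocked=[]
Op 4: conn=27 S1=19 S2=45 S3=37 S4=37 blocked=[]
Op 5: conn=56 S1=19 S2=45 S3=37 S4=37 blocked=[]
Op 6: conn=42 S1=19 S2=31 S3=37 S4=37 blocked=[]
Op 7: conn=26 S1=19 S2=31 S3=37 S4=21 blocked=[]
Op 8: conn=13 S1=19 S2=31 S3=37 S4=8 blocked=[]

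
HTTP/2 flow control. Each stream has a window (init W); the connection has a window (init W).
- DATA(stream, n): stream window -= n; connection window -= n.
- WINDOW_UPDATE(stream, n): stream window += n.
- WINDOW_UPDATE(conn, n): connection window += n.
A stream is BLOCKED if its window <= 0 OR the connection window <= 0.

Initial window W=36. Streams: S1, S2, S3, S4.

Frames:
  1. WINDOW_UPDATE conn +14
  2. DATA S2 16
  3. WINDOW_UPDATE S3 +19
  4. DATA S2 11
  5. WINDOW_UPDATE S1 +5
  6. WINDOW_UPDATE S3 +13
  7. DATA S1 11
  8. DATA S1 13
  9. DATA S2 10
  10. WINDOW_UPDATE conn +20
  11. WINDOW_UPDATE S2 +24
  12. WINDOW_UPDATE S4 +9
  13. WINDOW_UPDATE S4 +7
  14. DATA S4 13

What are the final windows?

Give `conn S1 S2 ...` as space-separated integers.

Op 1: conn=50 S1=36 S2=36 S3=36 S4=36 blocked=[]
Op 2: conn=34 S1=36 S2=20 S3=36 S4=36 blocked=[]
Op 3: conn=34 S1=36 S2=20 S3=55 S4=36 blocked=[]
Op 4: conn=23 S1=36 S2=9 S3=55 S4=36 blocked=[]
Op 5: conn=23 S1=41 S2=9 S3=55 S4=36 blocked=[]
Op 6: conn=23 S1=41 S2=9 S3=68 S4=36 blocked=[]
Op 7: conn=12 S1=30 S2=9 S3=68 S4=36 blocked=[]
Op 8: conn=-1 S1=17 S2=9 S3=68 S4=36 blocked=[1, 2, 3, 4]
Op 9: conn=-11 S1=17 S2=-1 S3=68 S4=36 blocked=[1, 2, 3, 4]
Op 10: conn=9 S1=17 S2=-1 S3=68 S4=36 blocked=[2]
Op 11: conn=9 S1=17 S2=23 S3=68 S4=36 blocked=[]
Op 12: conn=9 S1=17 S2=23 S3=68 S4=45 blocked=[]
Op 13: conn=9 S1=17 S2=23 S3=68 S4=52 blocked=[]
Op 14: conn=-4 S1=17 S2=23 S3=68 S4=39 blocked=[1, 2, 3, 4]

Answer: -4 17 23 68 39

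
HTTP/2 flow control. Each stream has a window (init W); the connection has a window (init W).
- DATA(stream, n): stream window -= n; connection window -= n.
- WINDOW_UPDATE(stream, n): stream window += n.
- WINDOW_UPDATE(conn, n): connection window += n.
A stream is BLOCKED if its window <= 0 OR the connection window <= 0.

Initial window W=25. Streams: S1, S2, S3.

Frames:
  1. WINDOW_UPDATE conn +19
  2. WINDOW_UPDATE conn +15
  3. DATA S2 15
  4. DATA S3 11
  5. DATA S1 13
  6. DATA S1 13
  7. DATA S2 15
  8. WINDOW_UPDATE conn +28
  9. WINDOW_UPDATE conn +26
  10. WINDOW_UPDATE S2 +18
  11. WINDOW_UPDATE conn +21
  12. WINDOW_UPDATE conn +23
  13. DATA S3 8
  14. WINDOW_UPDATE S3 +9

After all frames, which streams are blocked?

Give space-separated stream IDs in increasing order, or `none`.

Op 1: conn=44 S1=25 S2=25 S3=25 blocked=[]
Op 2: conn=59 S1=25 S2=25 S3=25 blocked=[]
Op 3: conn=44 S1=25 S2=10 S3=25 blocked=[]
Op 4: conn=33 S1=25 S2=10 S3=14 blocked=[]
Op 5: conn=20 S1=12 S2=10 S3=14 blocked=[]
Op 6: conn=7 S1=-1 S2=10 S3=14 blocked=[1]
Op 7: conn=-8 S1=-1 S2=-5 S3=14 blocked=[1, 2, 3]
Op 8: conn=20 S1=-1 S2=-5 S3=14 blocked=[1, 2]
Op 9: conn=46 S1=-1 S2=-5 S3=14 blocked=[1, 2]
Op 10: conn=46 S1=-1 S2=13 S3=14 blocked=[1]
Op 11: conn=67 S1=-1 S2=13 S3=14 blocked=[1]
Op 12: conn=90 S1=-1 S2=13 S3=14 blocked=[1]
Op 13: conn=82 S1=-1 S2=13 S3=6 blocked=[1]
Op 14: conn=82 S1=-1 S2=13 S3=15 blocked=[1]

Answer: S1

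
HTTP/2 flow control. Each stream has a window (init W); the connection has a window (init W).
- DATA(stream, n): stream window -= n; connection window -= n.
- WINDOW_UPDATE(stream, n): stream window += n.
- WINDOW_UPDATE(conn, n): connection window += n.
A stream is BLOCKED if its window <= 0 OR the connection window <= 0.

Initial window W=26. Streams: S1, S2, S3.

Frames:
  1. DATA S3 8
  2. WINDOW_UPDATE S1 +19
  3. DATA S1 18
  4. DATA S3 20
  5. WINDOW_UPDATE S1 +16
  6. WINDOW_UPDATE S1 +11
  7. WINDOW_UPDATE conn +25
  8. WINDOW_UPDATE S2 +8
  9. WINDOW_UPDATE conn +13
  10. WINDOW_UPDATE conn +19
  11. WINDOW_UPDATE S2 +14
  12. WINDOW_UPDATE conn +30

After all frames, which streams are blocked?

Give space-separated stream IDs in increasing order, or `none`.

Op 1: conn=18 S1=26 S2=26 S3=18 blocked=[]
Op 2: conn=18 S1=45 S2=26 S3=18 blocked=[]
Op 3: conn=0 S1=27 S2=26 S3=18 blocked=[1, 2, 3]
Op 4: conn=-20 S1=27 S2=26 S3=-2 blocked=[1, 2, 3]
Op 5: conn=-20 S1=43 S2=26 S3=-2 blocked=[1, 2, 3]
Op 6: conn=-20 S1=54 S2=26 S3=-2 blocked=[1, 2, 3]
Op 7: conn=5 S1=54 S2=26 S3=-2 blocked=[3]
Op 8: conn=5 S1=54 S2=34 S3=-2 blocked=[3]
Op 9: conn=18 S1=54 S2=34 S3=-2 blocked=[3]
Op 10: conn=37 S1=54 S2=34 S3=-2 blocked=[3]
Op 11: conn=37 S1=54 S2=48 S3=-2 blocked=[3]
Op 12: conn=67 S1=54 S2=48 S3=-2 blocked=[3]

Answer: S3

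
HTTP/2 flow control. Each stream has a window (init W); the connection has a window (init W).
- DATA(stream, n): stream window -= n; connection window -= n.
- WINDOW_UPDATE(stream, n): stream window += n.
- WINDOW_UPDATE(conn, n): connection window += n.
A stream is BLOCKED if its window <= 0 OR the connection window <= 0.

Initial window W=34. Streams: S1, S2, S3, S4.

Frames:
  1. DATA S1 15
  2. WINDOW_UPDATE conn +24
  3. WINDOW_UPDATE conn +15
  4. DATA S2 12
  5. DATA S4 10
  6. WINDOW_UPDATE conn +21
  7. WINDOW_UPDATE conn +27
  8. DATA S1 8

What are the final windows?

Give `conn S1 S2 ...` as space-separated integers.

Answer: 76 11 22 34 24

Derivation:
Op 1: conn=19 S1=19 S2=34 S3=34 S4=34 blocked=[]
Op 2: conn=43 S1=19 S2=34 S3=34 S4=34 blocked=[]
Op 3: conn=58 S1=19 S2=34 S3=34 S4=34 blocked=[]
Op 4: conn=46 S1=19 S2=22 S3=34 S4=34 blocked=[]
Op 5: conn=36 S1=19 S2=22 S3=34 S4=24 blocked=[]
Op 6: conn=57 S1=19 S2=22 S3=34 S4=24 blocked=[]
Op 7: conn=84 S1=19 S2=22 S3=34 S4=24 blocked=[]
Op 8: conn=76 S1=11 S2=22 S3=34 S4=24 blocked=[]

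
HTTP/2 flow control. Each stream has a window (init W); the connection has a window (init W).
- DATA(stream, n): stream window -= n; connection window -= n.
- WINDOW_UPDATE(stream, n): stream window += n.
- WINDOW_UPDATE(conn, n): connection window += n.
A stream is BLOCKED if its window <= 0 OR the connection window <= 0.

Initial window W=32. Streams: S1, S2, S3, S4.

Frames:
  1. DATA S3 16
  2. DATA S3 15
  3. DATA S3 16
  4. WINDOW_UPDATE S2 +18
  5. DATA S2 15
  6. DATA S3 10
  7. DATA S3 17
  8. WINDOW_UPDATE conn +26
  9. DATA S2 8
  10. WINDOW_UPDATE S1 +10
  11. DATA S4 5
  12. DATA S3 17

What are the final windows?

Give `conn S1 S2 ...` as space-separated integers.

Answer: -61 42 27 -59 27

Derivation:
Op 1: conn=16 S1=32 S2=32 S3=16 S4=32 blocked=[]
Op 2: conn=1 S1=32 S2=32 S3=1 S4=32 blocked=[]
Op 3: conn=-15 S1=32 S2=32 S3=-15 S4=32 blocked=[1, 2, 3, 4]
Op 4: conn=-15 S1=32 S2=50 S3=-15 S4=32 blocked=[1, 2, 3, 4]
Op 5: conn=-30 S1=32 S2=35 S3=-15 S4=32 blocked=[1, 2, 3, 4]
Op 6: conn=-40 S1=32 S2=35 S3=-25 S4=32 blocked=[1, 2, 3, 4]
Op 7: conn=-57 S1=32 S2=35 S3=-42 S4=32 blocked=[1, 2, 3, 4]
Op 8: conn=-31 S1=32 S2=35 S3=-42 S4=32 blocked=[1, 2, 3, 4]
Op 9: conn=-39 S1=32 S2=27 S3=-42 S4=32 blocked=[1, 2, 3, 4]
Op 10: conn=-39 S1=42 S2=27 S3=-42 S4=32 blocked=[1, 2, 3, 4]
Op 11: conn=-44 S1=42 S2=27 S3=-42 S4=27 blocked=[1, 2, 3, 4]
Op 12: conn=-61 S1=42 S2=27 S3=-59 S4=27 blocked=[1, 2, 3, 4]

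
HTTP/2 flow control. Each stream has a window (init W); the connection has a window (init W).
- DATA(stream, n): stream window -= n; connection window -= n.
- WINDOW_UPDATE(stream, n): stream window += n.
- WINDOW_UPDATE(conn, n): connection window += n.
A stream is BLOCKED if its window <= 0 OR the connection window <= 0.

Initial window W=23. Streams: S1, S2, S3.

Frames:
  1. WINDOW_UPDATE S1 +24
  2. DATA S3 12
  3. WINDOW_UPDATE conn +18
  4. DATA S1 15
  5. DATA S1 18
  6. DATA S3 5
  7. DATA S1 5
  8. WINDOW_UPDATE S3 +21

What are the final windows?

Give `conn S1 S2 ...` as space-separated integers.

Answer: -14 9 23 27

Derivation:
Op 1: conn=23 S1=47 S2=23 S3=23 blocked=[]
Op 2: conn=11 S1=47 S2=23 S3=11 blocked=[]
Op 3: conn=29 S1=47 S2=23 S3=11 blocked=[]
Op 4: conn=14 S1=32 S2=23 S3=11 blocked=[]
Op 5: conn=-4 S1=14 S2=23 S3=11 blocked=[1, 2, 3]
Op 6: conn=-9 S1=14 S2=23 S3=6 blocked=[1, 2, 3]
Op 7: conn=-14 S1=9 S2=23 S3=6 blocked=[1, 2, 3]
Op 8: conn=-14 S1=9 S2=23 S3=27 blocked=[1, 2, 3]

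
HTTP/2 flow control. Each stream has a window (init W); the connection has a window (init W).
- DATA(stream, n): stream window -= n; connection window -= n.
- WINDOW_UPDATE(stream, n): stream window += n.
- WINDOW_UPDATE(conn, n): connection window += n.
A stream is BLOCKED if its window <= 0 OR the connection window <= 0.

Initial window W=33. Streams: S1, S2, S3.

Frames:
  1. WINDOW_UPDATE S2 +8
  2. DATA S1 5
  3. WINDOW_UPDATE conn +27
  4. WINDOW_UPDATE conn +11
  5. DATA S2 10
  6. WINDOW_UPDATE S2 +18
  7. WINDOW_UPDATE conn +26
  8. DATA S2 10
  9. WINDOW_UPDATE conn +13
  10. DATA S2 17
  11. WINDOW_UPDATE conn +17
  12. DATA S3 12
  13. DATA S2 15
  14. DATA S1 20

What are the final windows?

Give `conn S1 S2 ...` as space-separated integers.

Op 1: conn=33 S1=33 S2=41 S3=33 blocked=[]
Op 2: conn=28 S1=28 S2=41 S3=33 blocked=[]
Op 3: conn=55 S1=28 S2=41 S3=33 blocked=[]
Op 4: conn=66 S1=28 S2=41 S3=33 blocked=[]
Op 5: conn=56 S1=28 S2=31 S3=33 blocked=[]
Op 6: conn=56 S1=28 S2=49 S3=33 blocked=[]
Op 7: conn=82 S1=28 S2=49 S3=33 blocked=[]
Op 8: conn=72 S1=28 S2=39 S3=33 blocked=[]
Op 9: conn=85 S1=28 S2=39 S3=33 blocked=[]
Op 10: conn=68 S1=28 S2=22 S3=33 blocked=[]
Op 11: conn=85 S1=28 S2=22 S3=33 blocked=[]
Op 12: conn=73 S1=28 S2=22 S3=21 blocked=[]
Op 13: conn=58 S1=28 S2=7 S3=21 blocked=[]
Op 14: conn=38 S1=8 S2=7 S3=21 blocked=[]

Answer: 38 8 7 21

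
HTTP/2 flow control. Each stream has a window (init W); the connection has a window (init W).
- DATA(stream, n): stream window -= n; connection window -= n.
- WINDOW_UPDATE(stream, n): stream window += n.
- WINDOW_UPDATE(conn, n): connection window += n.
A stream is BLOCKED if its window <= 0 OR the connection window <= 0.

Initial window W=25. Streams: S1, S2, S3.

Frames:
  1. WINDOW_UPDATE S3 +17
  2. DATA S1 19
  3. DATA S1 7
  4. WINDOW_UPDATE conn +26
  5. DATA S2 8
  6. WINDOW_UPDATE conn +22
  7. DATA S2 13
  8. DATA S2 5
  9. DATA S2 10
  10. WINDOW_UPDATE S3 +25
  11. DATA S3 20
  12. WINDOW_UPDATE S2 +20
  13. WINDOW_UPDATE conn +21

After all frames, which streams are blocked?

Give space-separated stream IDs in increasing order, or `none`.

Answer: S1

Derivation:
Op 1: conn=25 S1=25 S2=25 S3=42 blocked=[]
Op 2: conn=6 S1=6 S2=25 S3=42 blocked=[]
Op 3: conn=-1 S1=-1 S2=25 S3=42 blocked=[1, 2, 3]
Op 4: conn=25 S1=-1 S2=25 S3=42 blocked=[1]
Op 5: conn=17 S1=-1 S2=17 S3=42 blocked=[1]
Op 6: conn=39 S1=-1 S2=17 S3=42 blocked=[1]
Op 7: conn=26 S1=-1 S2=4 S3=42 blocked=[1]
Op 8: conn=21 S1=-1 S2=-1 S3=42 blocked=[1, 2]
Op 9: conn=11 S1=-1 S2=-11 S3=42 blocked=[1, 2]
Op 10: conn=11 S1=-1 S2=-11 S3=67 blocked=[1, 2]
Op 11: conn=-9 S1=-1 S2=-11 S3=47 blocked=[1, 2, 3]
Op 12: conn=-9 S1=-1 S2=9 S3=47 blocked=[1, 2, 3]
Op 13: conn=12 S1=-1 S2=9 S3=47 blocked=[1]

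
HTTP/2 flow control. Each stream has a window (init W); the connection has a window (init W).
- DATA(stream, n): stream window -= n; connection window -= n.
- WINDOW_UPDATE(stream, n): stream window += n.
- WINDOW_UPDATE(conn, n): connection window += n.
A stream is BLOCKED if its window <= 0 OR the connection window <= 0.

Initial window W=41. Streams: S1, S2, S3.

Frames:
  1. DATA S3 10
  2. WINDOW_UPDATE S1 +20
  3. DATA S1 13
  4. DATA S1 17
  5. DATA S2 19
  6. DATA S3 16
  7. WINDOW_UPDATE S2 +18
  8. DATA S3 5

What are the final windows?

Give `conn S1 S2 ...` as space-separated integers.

Op 1: conn=31 S1=41 S2=41 S3=31 blocked=[]
Op 2: conn=31 S1=61 S2=41 S3=31 blocked=[]
Op 3: conn=18 S1=48 S2=41 S3=31 blocked=[]
Op 4: conn=1 S1=31 S2=41 S3=31 blocked=[]
Op 5: conn=-18 S1=31 S2=22 S3=31 blocked=[1, 2, 3]
Op 6: conn=-34 S1=31 S2=22 S3=15 blocked=[1, 2, 3]
Op 7: conn=-34 S1=31 S2=40 S3=15 blocked=[1, 2, 3]
Op 8: conn=-39 S1=31 S2=40 S3=10 blocked=[1, 2, 3]

Answer: -39 31 40 10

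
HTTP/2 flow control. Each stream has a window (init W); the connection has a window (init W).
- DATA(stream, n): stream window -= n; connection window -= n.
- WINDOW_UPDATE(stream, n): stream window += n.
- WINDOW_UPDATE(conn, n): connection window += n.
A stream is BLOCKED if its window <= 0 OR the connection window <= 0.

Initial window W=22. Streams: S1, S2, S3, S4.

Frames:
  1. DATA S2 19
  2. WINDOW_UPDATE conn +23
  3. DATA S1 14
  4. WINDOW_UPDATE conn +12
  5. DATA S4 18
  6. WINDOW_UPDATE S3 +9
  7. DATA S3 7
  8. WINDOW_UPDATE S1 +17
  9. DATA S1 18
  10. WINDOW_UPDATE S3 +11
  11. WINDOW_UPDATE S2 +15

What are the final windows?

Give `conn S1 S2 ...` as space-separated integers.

Answer: -19 7 18 35 4

Derivation:
Op 1: conn=3 S1=22 S2=3 S3=22 S4=22 blocked=[]
Op 2: conn=26 S1=22 S2=3 S3=22 S4=22 blocked=[]
Op 3: conn=12 S1=8 S2=3 S3=22 S4=22 blocked=[]
Op 4: conn=24 S1=8 S2=3 S3=22 S4=22 blocked=[]
Op 5: conn=6 S1=8 S2=3 S3=22 S4=4 blocked=[]
Op 6: conn=6 S1=8 S2=3 S3=31 S4=4 blocked=[]
Op 7: conn=-1 S1=8 S2=3 S3=24 S4=4 blocked=[1, 2, 3, 4]
Op 8: conn=-1 S1=25 S2=3 S3=24 S4=4 blocked=[1, 2, 3, 4]
Op 9: conn=-19 S1=7 S2=3 S3=24 S4=4 blocked=[1, 2, 3, 4]
Op 10: conn=-19 S1=7 S2=3 S3=35 S4=4 blocked=[1, 2, 3, 4]
Op 11: conn=-19 S1=7 S2=18 S3=35 S4=4 blocked=[1, 2, 3, 4]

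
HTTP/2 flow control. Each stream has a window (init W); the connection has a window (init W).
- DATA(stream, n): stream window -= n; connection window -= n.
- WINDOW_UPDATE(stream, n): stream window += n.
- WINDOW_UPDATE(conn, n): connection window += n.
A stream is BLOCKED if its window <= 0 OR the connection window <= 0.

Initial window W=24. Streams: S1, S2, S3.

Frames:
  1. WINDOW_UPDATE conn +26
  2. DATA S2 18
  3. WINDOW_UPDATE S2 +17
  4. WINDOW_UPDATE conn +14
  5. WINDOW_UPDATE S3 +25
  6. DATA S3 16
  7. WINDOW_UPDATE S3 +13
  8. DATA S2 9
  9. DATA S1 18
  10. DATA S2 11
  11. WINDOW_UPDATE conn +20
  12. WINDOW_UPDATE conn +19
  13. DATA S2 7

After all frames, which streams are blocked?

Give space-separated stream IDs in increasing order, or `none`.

Op 1: conn=50 S1=24 S2=24 S3=24 blocked=[]
Op 2: conn=32 S1=24 S2=6 S3=24 blocked=[]
Op 3: conn=32 S1=24 S2=23 S3=24 blocked=[]
Op 4: conn=46 S1=24 S2=23 S3=24 blocked=[]
Op 5: conn=46 S1=24 S2=23 S3=49 blocked=[]
Op 6: conn=30 S1=24 S2=23 S3=33 blocked=[]
Op 7: conn=30 S1=24 S2=23 S3=46 blocked=[]
Op 8: conn=21 S1=24 S2=14 S3=46 blocked=[]
Op 9: conn=3 S1=6 S2=14 S3=46 blocked=[]
Op 10: conn=-8 S1=6 S2=3 S3=46 blocked=[1, 2, 3]
Op 11: conn=12 S1=6 S2=3 S3=46 blocked=[]
Op 12: conn=31 S1=6 S2=3 S3=46 blocked=[]
Op 13: conn=24 S1=6 S2=-4 S3=46 blocked=[2]

Answer: S2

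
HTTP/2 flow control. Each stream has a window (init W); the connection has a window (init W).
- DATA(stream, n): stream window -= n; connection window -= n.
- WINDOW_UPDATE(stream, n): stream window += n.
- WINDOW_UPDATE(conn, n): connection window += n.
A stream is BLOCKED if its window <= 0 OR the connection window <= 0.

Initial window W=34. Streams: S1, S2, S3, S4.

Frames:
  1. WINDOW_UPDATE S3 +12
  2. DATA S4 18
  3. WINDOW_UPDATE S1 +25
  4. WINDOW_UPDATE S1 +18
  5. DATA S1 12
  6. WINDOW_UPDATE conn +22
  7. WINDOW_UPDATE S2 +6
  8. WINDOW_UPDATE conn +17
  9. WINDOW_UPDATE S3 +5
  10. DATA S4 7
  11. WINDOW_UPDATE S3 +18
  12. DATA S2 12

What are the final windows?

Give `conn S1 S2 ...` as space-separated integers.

Op 1: conn=34 S1=34 S2=34 S3=46 S4=34 blocked=[]
Op 2: conn=16 S1=34 S2=34 S3=46 S4=16 blocked=[]
Op 3: conn=16 S1=59 S2=34 S3=46 S4=16 blocked=[]
Op 4: conn=16 S1=77 S2=34 S3=46 S4=16 blocked=[]
Op 5: conn=4 S1=65 S2=34 S3=46 S4=16 blocked=[]
Op 6: conn=26 S1=65 S2=34 S3=46 S4=16 blocked=[]
Op 7: conn=26 S1=65 S2=40 S3=46 S4=16 blocked=[]
Op 8: conn=43 S1=65 S2=40 S3=46 S4=16 blocked=[]
Op 9: conn=43 S1=65 S2=40 S3=51 S4=16 blocked=[]
Op 10: conn=36 S1=65 S2=40 S3=51 S4=9 blocked=[]
Op 11: conn=36 S1=65 S2=40 S3=69 S4=9 blocked=[]
Op 12: conn=24 S1=65 S2=28 S3=69 S4=9 blocked=[]

Answer: 24 65 28 69 9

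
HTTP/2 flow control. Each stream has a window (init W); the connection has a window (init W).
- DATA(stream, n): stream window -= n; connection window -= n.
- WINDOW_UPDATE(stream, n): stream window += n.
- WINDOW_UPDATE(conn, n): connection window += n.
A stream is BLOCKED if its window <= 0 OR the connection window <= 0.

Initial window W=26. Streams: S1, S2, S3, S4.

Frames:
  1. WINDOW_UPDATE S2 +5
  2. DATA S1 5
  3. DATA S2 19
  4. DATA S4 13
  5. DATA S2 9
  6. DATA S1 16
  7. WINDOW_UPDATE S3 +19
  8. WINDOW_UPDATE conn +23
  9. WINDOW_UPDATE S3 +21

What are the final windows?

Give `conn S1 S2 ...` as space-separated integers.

Answer: -13 5 3 66 13

Derivation:
Op 1: conn=26 S1=26 S2=31 S3=26 S4=26 blocked=[]
Op 2: conn=21 S1=21 S2=31 S3=26 S4=26 blocked=[]
Op 3: conn=2 S1=21 S2=12 S3=26 S4=26 blocked=[]
Op 4: conn=-11 S1=21 S2=12 S3=26 S4=13 blocked=[1, 2, 3, 4]
Op 5: conn=-20 S1=21 S2=3 S3=26 S4=13 blocked=[1, 2, 3, 4]
Op 6: conn=-36 S1=5 S2=3 S3=26 S4=13 blocked=[1, 2, 3, 4]
Op 7: conn=-36 S1=5 S2=3 S3=45 S4=13 blocked=[1, 2, 3, 4]
Op 8: conn=-13 S1=5 S2=3 S3=45 S4=13 blocked=[1, 2, 3, 4]
Op 9: conn=-13 S1=5 S2=3 S3=66 S4=13 blocked=[1, 2, 3, 4]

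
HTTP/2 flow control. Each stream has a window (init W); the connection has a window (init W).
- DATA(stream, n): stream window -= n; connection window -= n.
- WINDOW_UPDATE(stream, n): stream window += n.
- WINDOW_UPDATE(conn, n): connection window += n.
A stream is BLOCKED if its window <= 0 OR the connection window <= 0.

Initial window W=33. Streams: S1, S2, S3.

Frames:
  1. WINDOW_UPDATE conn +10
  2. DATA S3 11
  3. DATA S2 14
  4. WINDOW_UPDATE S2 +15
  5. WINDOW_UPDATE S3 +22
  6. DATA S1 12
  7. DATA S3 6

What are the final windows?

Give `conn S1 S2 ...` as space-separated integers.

Answer: 0 21 34 38

Derivation:
Op 1: conn=43 S1=33 S2=33 S3=33 blocked=[]
Op 2: conn=32 S1=33 S2=33 S3=22 blocked=[]
Op 3: conn=18 S1=33 S2=19 S3=22 blocked=[]
Op 4: conn=18 S1=33 S2=34 S3=22 blocked=[]
Op 5: conn=18 S1=33 S2=34 S3=44 blocked=[]
Op 6: conn=6 S1=21 S2=34 S3=44 blocked=[]
Op 7: conn=0 S1=21 S2=34 S3=38 blocked=[1, 2, 3]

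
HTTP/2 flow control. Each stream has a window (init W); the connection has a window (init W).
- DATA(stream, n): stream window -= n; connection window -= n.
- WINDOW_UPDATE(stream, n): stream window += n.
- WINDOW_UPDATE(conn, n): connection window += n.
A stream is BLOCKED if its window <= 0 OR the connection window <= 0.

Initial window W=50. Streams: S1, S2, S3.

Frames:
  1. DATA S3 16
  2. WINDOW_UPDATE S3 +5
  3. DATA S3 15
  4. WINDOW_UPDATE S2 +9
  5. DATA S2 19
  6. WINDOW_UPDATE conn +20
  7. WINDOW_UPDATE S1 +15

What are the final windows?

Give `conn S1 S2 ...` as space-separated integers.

Op 1: conn=34 S1=50 S2=50 S3=34 blocked=[]
Op 2: conn=34 S1=50 S2=50 S3=39 blocked=[]
Op 3: conn=19 S1=50 S2=50 S3=24 blocked=[]
Op 4: conn=19 S1=50 S2=59 S3=24 blocked=[]
Op 5: conn=0 S1=50 S2=40 S3=24 blocked=[1, 2, 3]
Op 6: conn=20 S1=50 S2=40 S3=24 blocked=[]
Op 7: conn=20 S1=65 S2=40 S3=24 blocked=[]

Answer: 20 65 40 24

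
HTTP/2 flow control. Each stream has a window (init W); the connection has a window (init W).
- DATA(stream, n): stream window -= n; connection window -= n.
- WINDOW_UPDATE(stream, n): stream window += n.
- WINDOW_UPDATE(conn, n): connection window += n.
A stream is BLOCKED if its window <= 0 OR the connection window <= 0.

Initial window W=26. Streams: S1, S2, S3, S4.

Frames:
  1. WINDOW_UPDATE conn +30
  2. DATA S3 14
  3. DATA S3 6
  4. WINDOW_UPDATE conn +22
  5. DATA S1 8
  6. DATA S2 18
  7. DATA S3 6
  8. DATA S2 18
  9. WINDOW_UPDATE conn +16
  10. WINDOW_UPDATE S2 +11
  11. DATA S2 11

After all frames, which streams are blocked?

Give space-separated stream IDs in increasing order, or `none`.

Answer: S2 S3

Derivation:
Op 1: conn=56 S1=26 S2=26 S3=26 S4=26 blocked=[]
Op 2: conn=42 S1=26 S2=26 S3=12 S4=26 blocked=[]
Op 3: conn=36 S1=26 S2=26 S3=6 S4=26 blocked=[]
Op 4: conn=58 S1=26 S2=26 S3=6 S4=26 blocked=[]
Op 5: conn=50 S1=18 S2=26 S3=6 S4=26 blocked=[]
Op 6: conn=32 S1=18 S2=8 S3=6 S4=26 blocked=[]
Op 7: conn=26 S1=18 S2=8 S3=0 S4=26 blocked=[3]
Op 8: conn=8 S1=18 S2=-10 S3=0 S4=26 blocked=[2, 3]
Op 9: conn=24 S1=18 S2=-10 S3=0 S4=26 blocked=[2, 3]
Op 10: conn=24 S1=18 S2=1 S3=0 S4=26 blocked=[3]
Op 11: conn=13 S1=18 S2=-10 S3=0 S4=26 blocked=[2, 3]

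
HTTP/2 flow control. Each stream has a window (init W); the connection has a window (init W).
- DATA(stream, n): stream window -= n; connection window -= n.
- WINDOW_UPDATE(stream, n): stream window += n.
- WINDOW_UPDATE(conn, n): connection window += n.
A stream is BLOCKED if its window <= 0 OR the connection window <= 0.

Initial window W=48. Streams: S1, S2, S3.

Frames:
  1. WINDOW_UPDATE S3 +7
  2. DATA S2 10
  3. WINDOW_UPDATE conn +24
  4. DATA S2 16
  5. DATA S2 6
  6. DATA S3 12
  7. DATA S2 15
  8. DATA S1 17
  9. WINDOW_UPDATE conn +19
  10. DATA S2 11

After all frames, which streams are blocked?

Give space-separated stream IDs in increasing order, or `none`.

Answer: S2

Derivation:
Op 1: conn=48 S1=48 S2=48 S3=55 blocked=[]
Op 2: conn=38 S1=48 S2=38 S3=55 blocked=[]
Op 3: conn=62 S1=48 S2=38 S3=55 blocked=[]
Op 4: conn=46 S1=48 S2=22 S3=55 blocked=[]
Op 5: conn=40 S1=48 S2=16 S3=55 blocked=[]
Op 6: conn=28 S1=48 S2=16 S3=43 blocked=[]
Op 7: conn=13 S1=48 S2=1 S3=43 blocked=[]
Op 8: conn=-4 S1=31 S2=1 S3=43 blocked=[1, 2, 3]
Op 9: conn=15 S1=31 S2=1 S3=43 blocked=[]
Op 10: conn=4 S1=31 S2=-10 S3=43 blocked=[2]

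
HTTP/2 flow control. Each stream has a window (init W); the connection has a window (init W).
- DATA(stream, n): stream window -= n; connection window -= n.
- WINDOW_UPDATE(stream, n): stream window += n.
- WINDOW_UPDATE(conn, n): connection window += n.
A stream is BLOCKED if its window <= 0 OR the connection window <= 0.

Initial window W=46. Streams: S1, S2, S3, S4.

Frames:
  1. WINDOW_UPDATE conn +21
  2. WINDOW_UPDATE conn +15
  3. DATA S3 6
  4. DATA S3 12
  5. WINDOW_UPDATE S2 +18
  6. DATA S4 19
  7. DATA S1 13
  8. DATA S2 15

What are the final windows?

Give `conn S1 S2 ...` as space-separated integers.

Answer: 17 33 49 28 27

Derivation:
Op 1: conn=67 S1=46 S2=46 S3=46 S4=46 blocked=[]
Op 2: conn=82 S1=46 S2=46 S3=46 S4=46 blocked=[]
Op 3: conn=76 S1=46 S2=46 S3=40 S4=46 blocked=[]
Op 4: conn=64 S1=46 S2=46 S3=28 S4=46 blocked=[]
Op 5: conn=64 S1=46 S2=64 S3=28 S4=46 blocked=[]
Op 6: conn=45 S1=46 S2=64 S3=28 S4=27 blocked=[]
Op 7: conn=32 S1=33 S2=64 S3=28 S4=27 blocked=[]
Op 8: conn=17 S1=33 S2=49 S3=28 S4=27 blocked=[]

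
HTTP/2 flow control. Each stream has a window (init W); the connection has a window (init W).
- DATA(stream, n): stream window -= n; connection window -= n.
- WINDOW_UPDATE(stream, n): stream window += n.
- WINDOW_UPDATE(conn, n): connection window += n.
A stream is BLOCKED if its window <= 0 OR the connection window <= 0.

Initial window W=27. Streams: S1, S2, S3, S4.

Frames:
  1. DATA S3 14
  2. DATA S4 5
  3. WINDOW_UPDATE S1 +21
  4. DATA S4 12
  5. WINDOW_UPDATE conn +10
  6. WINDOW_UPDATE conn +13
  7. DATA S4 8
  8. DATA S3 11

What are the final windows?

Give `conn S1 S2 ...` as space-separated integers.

Answer: 0 48 27 2 2

Derivation:
Op 1: conn=13 S1=27 S2=27 S3=13 S4=27 blocked=[]
Op 2: conn=8 S1=27 S2=27 S3=13 S4=22 blocked=[]
Op 3: conn=8 S1=48 S2=27 S3=13 S4=22 blocked=[]
Op 4: conn=-4 S1=48 S2=27 S3=13 S4=10 blocked=[1, 2, 3, 4]
Op 5: conn=6 S1=48 S2=27 S3=13 S4=10 blocked=[]
Op 6: conn=19 S1=48 S2=27 S3=13 S4=10 blocked=[]
Op 7: conn=11 S1=48 S2=27 S3=13 S4=2 blocked=[]
Op 8: conn=0 S1=48 S2=27 S3=2 S4=2 blocked=[1, 2, 3, 4]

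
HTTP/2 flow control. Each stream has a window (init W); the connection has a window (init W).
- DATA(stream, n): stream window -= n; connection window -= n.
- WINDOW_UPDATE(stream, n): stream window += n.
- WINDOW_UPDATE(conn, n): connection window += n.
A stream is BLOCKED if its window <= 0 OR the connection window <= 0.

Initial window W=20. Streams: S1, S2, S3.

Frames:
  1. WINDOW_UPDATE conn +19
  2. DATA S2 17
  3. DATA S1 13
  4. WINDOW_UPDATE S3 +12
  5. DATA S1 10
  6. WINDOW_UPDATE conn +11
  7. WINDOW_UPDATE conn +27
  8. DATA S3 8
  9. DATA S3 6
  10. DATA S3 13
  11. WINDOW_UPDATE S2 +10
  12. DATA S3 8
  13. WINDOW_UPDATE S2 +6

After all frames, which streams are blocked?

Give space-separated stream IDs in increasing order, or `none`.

Answer: S1 S3

Derivation:
Op 1: conn=39 S1=20 S2=20 S3=20 blocked=[]
Op 2: conn=22 S1=20 S2=3 S3=20 blocked=[]
Op 3: conn=9 S1=7 S2=3 S3=20 blocked=[]
Op 4: conn=9 S1=7 S2=3 S3=32 blocked=[]
Op 5: conn=-1 S1=-3 S2=3 S3=32 blocked=[1, 2, 3]
Op 6: conn=10 S1=-3 S2=3 S3=32 blocked=[1]
Op 7: conn=37 S1=-3 S2=3 S3=32 blocked=[1]
Op 8: conn=29 S1=-3 S2=3 S3=24 blocked=[1]
Op 9: conn=23 S1=-3 S2=3 S3=18 blocked=[1]
Op 10: conn=10 S1=-3 S2=3 S3=5 blocked=[1]
Op 11: conn=10 S1=-3 S2=13 S3=5 blocked=[1]
Op 12: conn=2 S1=-3 S2=13 S3=-3 blocked=[1, 3]
Op 13: conn=2 S1=-3 S2=19 S3=-3 blocked=[1, 3]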